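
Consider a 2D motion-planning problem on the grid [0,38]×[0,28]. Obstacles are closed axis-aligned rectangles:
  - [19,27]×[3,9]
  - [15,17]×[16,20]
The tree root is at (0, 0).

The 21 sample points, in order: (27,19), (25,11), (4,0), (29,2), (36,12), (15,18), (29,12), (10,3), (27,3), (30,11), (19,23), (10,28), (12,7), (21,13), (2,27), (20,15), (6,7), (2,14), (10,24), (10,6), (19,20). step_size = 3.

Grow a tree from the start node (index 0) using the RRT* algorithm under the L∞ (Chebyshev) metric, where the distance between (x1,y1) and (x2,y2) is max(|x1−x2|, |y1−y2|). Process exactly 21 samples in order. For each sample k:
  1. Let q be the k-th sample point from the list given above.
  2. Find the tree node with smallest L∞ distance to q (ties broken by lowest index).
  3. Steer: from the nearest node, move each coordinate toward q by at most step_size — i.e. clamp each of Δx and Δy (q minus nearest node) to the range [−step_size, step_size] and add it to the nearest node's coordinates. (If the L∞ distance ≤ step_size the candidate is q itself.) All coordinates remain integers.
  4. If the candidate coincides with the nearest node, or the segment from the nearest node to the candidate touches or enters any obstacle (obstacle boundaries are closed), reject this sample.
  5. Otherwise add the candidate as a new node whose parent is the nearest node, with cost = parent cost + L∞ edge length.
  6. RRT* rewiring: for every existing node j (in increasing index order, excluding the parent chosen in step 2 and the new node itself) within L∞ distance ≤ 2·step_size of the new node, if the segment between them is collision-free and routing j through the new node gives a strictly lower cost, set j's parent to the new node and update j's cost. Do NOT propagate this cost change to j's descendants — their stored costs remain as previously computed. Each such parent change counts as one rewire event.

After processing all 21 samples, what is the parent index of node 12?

1. q=(27,19) nearest=0 d=27 new=(3,3) → add node 1 parent=0 cost=3
2. q=(25,11) nearest=1 d=22 new=(6,6) → add node 2 parent=1 cost=6
3. q=(4,0) nearest=1 d=3 new=(4,0) → add node 3 parent=1 cost=6
4. q=(29,2) nearest=2 d=23 new=(9,3) → add node 4 parent=2 cost=9
5. q=(36,12) nearest=4 d=27 new=(12,6) → add node 5 parent=4 cost=12
6. q=(15,18) nearest=2 d=12 new=(9,9) → add node 6 parent=2 cost=9
7. q=(29,12) nearest=5 d=17 new=(15,9) → add node 7 parent=5 cost=15
8. q=(10,3) nearest=4 d=1 new=(10,3) → add node 8 parent=4 cost=10
9. q=(27,3) nearest=7 d=12 new=(18,6) → add node 9 parent=7 cost=18
10. q=(30,11) nearest=9 d=12 new=(21,9) → blocked by [19,27]×[3,9], reject
11. q=(19,23) nearest=6 d=14 new=(12,12) → add node 10 parent=6 cost=12
12. q=(10,28) nearest=10 d=16 new=(10,15) → add node 11 parent=10 cost=15
13. q=(12,7) nearest=5 d=1 new=(12,7) → add node 12 parent=5 cost=13
14. q=(21,13) nearest=7 d=6 new=(18,12) → add node 13 parent=7 cost=18
15. q=(2,27) nearest=11 d=12 new=(7,18) → add node 14 parent=11 cost=18
16. q=(20,15) nearest=13 d=3 new=(20,15) → add node 15 parent=13 cost=21
17. q=(6,7) nearest=2 d=1 new=(6,7) → add node 16 parent=2 cost=7
18. q=(2,14) nearest=14 d=5 new=(4,15) → add node 17 parent=14 cost=21
19. q=(10,24) nearest=14 d=6 new=(10,21) → add node 18 parent=14 cost=21
20. q=(10,6) nearest=5 d=2 new=(10,6) → add node 19 parent=5 cost=14
21. q=(19,20) nearest=15 d=5 new=(19,18) → add node 20 parent=15 cost=24

Parent of node 12: 5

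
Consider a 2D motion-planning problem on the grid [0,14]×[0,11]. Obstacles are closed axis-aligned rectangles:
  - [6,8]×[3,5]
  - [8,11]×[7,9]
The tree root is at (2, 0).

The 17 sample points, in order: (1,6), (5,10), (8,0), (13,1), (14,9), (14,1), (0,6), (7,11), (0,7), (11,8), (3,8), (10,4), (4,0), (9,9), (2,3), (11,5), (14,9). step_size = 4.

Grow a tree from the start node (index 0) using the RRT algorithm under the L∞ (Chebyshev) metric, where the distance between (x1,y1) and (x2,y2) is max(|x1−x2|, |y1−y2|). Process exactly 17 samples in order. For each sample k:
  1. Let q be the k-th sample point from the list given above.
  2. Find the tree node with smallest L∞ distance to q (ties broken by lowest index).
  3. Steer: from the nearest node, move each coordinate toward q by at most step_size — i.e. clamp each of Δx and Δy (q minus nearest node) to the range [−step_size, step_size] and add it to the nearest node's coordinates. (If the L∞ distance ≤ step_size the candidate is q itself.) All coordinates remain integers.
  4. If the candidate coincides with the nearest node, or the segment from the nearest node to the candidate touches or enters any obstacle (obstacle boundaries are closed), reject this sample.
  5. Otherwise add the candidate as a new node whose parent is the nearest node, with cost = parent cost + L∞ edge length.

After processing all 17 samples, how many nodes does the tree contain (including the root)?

1. q=(1,6) nearest=0 d=6 new=(1,4) → add node 1 parent=0 cost=4
2. q=(5,10) nearest=1 d=6 new=(5,8) → add node 2 parent=1 cost=8
3. q=(8,0) nearest=0 d=6 new=(6,0) → add node 3 parent=0 cost=4
4. q=(13,1) nearest=3 d=7 new=(10,1) → add node 4 parent=3 cost=8
5. q=(14,9) nearest=4 d=8 new=(14,5) → add node 5 parent=4 cost=12
6. q=(14,1) nearest=4 d=4 new=(14,1) → add node 6 parent=4 cost=12
7. q=(0,6) nearest=1 d=2 new=(0,6) → add node 7 parent=1 cost=6
8. q=(7,11) nearest=2 d=3 new=(7,11) → add node 8 parent=2 cost=11
9. q=(0,7) nearest=7 d=1 new=(0,7) → add node 9 parent=7 cost=7
10. q=(11,8) nearest=5 d=3 new=(11,8) → blocked by [8,11]×[7,9], reject
11. q=(3,8) nearest=2 d=2 new=(3,8) → add node 10 parent=2 cost=10
12. q=(10,4) nearest=4 d=3 new=(10,4) → add node 11 parent=4 cost=11
13. q=(4,0) nearest=0 d=2 new=(4,0) → add node 12 parent=0 cost=2
14. q=(9,9) nearest=8 d=2 new=(9,9) → blocked by [8,11]×[7,9], reject
15. q=(2,3) nearest=1 d=1 new=(2,3) → add node 13 parent=1 cost=5
16. q=(11,5) nearest=11 d=1 new=(11,5) → add node 14 parent=11 cost=12
17. q=(14,9) nearest=5 d=4 new=(14,9) → add node 15 parent=5 cost=16

Node count: 16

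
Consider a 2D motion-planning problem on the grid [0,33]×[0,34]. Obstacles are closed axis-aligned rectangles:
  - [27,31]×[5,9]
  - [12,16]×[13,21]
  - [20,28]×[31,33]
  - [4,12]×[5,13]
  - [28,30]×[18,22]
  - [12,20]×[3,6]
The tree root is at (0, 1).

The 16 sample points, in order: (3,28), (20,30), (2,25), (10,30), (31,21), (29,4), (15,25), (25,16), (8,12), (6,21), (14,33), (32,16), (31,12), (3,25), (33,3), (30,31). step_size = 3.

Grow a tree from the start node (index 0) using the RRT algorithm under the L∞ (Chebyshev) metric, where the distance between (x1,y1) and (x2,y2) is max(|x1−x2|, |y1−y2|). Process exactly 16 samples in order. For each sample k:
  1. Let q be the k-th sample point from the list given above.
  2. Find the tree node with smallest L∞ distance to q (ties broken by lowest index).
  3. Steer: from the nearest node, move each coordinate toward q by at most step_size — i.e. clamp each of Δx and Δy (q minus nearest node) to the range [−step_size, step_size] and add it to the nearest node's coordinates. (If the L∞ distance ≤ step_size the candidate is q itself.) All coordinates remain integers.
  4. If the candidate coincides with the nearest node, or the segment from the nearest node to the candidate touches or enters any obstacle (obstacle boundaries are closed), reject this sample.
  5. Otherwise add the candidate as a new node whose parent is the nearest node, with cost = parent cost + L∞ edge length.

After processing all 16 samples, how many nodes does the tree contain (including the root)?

Node count: 6

1. q=(3,28) nearest=0 d=27 new=(3,4) → add node 1 parent=0 cost=3
2. q=(20,30) nearest=1 d=26 new=(6,7) → blocked by [4,12]×[5,13], reject
3. q=(2,25) nearest=1 d=21 new=(2,7) → add node 2 parent=1 cost=6
4. q=(10,30) nearest=2 d=23 new=(5,10) → blocked by [4,12]×[5,13], reject
5. q=(31,21) nearest=1 d=28 new=(6,7) → blocked by [4,12]×[5,13], reject
6. q=(29,4) nearest=1 d=26 new=(6,4) → add node 3 parent=1 cost=6
7. q=(15,25) nearest=2 d=18 new=(5,10) → blocked by [4,12]×[5,13], reject
8. q=(25,16) nearest=3 d=19 new=(9,7) → blocked by [4,12]×[5,13], reject
9. q=(8,12) nearest=2 d=6 new=(5,10) → blocked by [4,12]×[5,13], reject
10. q=(6,21) nearest=2 d=14 new=(5,10) → blocked by [4,12]×[5,13], reject
11. q=(14,33) nearest=2 d=26 new=(5,10) → blocked by [4,12]×[5,13], reject
12. q=(32,16) nearest=3 d=26 new=(9,7) → blocked by [4,12]×[5,13], reject
13. q=(31,12) nearest=3 d=25 new=(9,7) → blocked by [4,12]×[5,13], reject
14. q=(3,25) nearest=2 d=18 new=(3,10) → add node 4 parent=2 cost=9
15. q=(33,3) nearest=3 d=27 new=(9,3) → add node 5 parent=3 cost=9
16. q=(30,31) nearest=1 d=27 new=(6,7) → blocked by [4,12]×[5,13], reject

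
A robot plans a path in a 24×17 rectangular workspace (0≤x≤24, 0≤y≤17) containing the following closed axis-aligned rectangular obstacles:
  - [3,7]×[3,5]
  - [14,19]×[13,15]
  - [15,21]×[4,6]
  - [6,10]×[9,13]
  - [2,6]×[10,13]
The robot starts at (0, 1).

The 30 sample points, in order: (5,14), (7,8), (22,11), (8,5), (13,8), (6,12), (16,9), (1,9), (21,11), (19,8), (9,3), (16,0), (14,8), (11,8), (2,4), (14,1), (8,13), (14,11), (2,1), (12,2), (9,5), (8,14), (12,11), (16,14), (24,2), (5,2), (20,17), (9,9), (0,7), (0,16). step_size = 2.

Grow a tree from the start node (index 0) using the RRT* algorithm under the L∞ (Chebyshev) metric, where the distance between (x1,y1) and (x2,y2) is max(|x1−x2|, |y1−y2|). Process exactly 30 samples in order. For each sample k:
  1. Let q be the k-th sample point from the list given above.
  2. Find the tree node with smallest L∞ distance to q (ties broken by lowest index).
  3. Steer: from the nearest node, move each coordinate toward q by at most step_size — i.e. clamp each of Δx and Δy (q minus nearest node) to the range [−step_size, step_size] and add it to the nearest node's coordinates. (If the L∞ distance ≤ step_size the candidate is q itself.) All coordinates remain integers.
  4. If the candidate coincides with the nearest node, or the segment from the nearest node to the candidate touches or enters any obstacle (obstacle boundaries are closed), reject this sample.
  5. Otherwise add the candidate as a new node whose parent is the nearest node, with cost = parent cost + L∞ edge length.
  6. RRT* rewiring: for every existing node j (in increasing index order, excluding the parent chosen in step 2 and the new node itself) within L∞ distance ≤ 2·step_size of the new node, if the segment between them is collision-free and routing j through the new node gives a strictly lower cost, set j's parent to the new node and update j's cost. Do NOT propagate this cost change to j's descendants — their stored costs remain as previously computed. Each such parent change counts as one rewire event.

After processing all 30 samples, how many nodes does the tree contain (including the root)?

1. q=(5,14) nearest=0 d=13 new=(2,3) → add node 1 parent=0 cost=2
2. q=(7,8) nearest=1 d=5 new=(4,5) → blocked by [3,7]×[3,5], reject
3. q=(22,11) nearest=1 d=20 new=(4,5) → blocked by [3,7]×[3,5], reject
4. q=(8,5) nearest=1 d=6 new=(4,5) → blocked by [3,7]×[3,5], reject
5. q=(13,8) nearest=1 d=11 new=(4,5) → blocked by [3,7]×[3,5], reject
6. q=(6,12) nearest=1 d=9 new=(4,5) → blocked by [3,7]×[3,5], reject
7. q=(16,9) nearest=1 d=14 new=(4,5) → blocked by [3,7]×[3,5], reject
8. q=(1,9) nearest=1 d=6 new=(1,5) → add node 2 parent=1 cost=4
9. q=(21,11) nearest=1 d=19 new=(4,5) → blocked by [3,7]×[3,5], reject
10. q=(19,8) nearest=1 d=17 new=(4,5) → blocked by [3,7]×[3,5], reject
11. q=(9,3) nearest=1 d=7 new=(4,3) → blocked by [3,7]×[3,5], reject
12. q=(16,0) nearest=1 d=14 new=(4,1) → add node 3 parent=1 cost=4
13. q=(14,8) nearest=3 d=10 new=(6,3) → blocked by [3,7]×[3,5], reject
14. q=(11,8) nearest=3 d=7 new=(6,3) → blocked by [3,7]×[3,5], reject
15. q=(2,4) nearest=1 d=1 new=(2,4) → add node 4 parent=1 cost=3
16. q=(14,1) nearest=3 d=10 new=(6,1) → add node 5 parent=3 cost=6
17. q=(8,13) nearest=2 d=8 new=(3,7) → add node 6 parent=2 cost=6
18. q=(14,11) nearest=3 d=10 new=(6,3) → blocked by [3,7]×[3,5], reject
19. q=(2,1) nearest=0 d=2 new=(2,1) → add node 7 parent=0 cost=2
20. q=(12,2) nearest=5 d=6 new=(8,2) → add node 8 parent=5 cost=8
21. q=(9,5) nearest=8 d=3 new=(9,4) → add node 9 parent=8 cost=10
22. q=(8,14) nearest=6 d=7 new=(5,9) → add node 10 parent=6 cost=8
23. q=(12,11) nearest=9 d=7 new=(11,6) → add node 11 parent=9 cost=12
24. q=(16,14) nearest=11 d=8 new=(13,8) → add node 12 parent=11 cost=14
25. q=(24,2) nearest=12 d=11 new=(15,6) → blocked by [15,21]×[4,6], reject
26. q=(5,2) nearest=3 d=1 new=(5,2) → add node 13 parent=3 cost=5
27. q=(20,17) nearest=12 d=9 new=(15,10) → add node 14 parent=12 cost=16
28. q=(9,9) nearest=11 d=3 new=(9,8) → add node 15 parent=11 cost=14
29. q=(0,7) nearest=2 d=2 new=(0,7) → add node 16 parent=2 cost=6
30. q=(0,16) nearest=10 d=7 new=(3,11) → blocked by [2,6]×[10,13], reject

Node count: 17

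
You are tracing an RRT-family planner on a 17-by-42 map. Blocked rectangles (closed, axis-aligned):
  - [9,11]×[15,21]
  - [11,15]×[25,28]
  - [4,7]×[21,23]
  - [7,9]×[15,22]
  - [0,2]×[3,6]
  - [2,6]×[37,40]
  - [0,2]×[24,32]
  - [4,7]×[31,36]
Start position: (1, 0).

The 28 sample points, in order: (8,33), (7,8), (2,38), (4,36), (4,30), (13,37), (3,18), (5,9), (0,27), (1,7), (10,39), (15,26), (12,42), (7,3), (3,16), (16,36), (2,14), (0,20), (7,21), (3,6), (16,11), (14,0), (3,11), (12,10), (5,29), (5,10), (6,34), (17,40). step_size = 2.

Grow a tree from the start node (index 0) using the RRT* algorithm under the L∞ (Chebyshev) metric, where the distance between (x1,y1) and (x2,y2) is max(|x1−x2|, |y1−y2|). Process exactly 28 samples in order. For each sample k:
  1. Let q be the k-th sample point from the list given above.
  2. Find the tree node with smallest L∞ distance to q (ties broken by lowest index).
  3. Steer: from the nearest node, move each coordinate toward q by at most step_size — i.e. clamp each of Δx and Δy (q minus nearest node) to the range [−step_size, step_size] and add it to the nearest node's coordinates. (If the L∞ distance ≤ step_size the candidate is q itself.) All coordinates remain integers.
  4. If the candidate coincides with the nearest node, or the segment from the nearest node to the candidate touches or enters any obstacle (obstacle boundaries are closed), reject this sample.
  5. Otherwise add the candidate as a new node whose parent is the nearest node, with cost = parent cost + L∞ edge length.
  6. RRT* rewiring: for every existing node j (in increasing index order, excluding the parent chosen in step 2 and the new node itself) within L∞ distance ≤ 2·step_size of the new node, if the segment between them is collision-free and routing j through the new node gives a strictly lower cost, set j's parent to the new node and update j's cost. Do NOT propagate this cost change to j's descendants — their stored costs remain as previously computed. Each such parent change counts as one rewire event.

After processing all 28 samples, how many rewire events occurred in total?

1. q=(8,33) nearest=0 d=33 new=(3,2) → add node 1 parent=0 cost=2
2. q=(7,8) nearest=1 d=6 new=(5,4) → add node 2 parent=1 cost=4
3. q=(2,38) nearest=2 d=34 new=(3,6) → add node 3 parent=2 cost=6
4. q=(4,36) nearest=3 d=30 new=(4,8) → add node 4 parent=3 cost=8
5. q=(4,30) nearest=4 d=22 new=(4,10) → add node 5 parent=4 cost=10
6. q=(13,37) nearest=5 d=27 new=(6,12) → add node 6 parent=5 cost=12
7. q=(3,18) nearest=6 d=6 new=(4,14) → add node 7 parent=6 cost=14
8. q=(5,9) nearest=4 d=1 new=(5,9) → add node 8 parent=4 cost=9
9. q=(0,27) nearest=7 d=13 new=(2,16) → add node 9 parent=7 cost=16
10. q=(1,7) nearest=3 d=2 new=(1,7) → add node 10 parent=3 cost=8
11. q=(10,39) nearest=9 d=23 new=(4,18) → add node 11 parent=9 cost=18
12. q=(15,26) nearest=11 d=11 new=(6,20) → add node 12 parent=11 cost=20
13. q=(12,42) nearest=12 d=22 new=(8,22) → blocked by [4,7]×[21,23], reject
14. q=(7,3) nearest=2 d=2 new=(7,3) → add node 13 parent=2 cost=6
15. q=(3,16) nearest=9 d=1 new=(3,16) → add node 14 parent=9 cost=17
16. q=(16,36) nearest=12 d=16 new=(8,22) → blocked by [4,7]×[21,23], reject
17. q=(2,14) nearest=7 d=2 new=(2,14) → add node 15 parent=7 cost=16
18. q=(0,20) nearest=9 d=4 new=(0,18) → add node 16 parent=9 cost=18
19. q=(7,21) nearest=12 d=1 new=(7,21) → blocked by [4,7]×[21,23], reject
20. q=(3,6) nearest=3 d=0 → coincident, reject
21. q=(16,11) nearest=13 d=9 new=(9,5) → add node 17 parent=13 cost=8
22. q=(14,0) nearest=17 d=5 new=(11,3) → add node 18 parent=17 cost=10
23. q=(3,11) nearest=5 d=1 new=(3,11) → add node 19 parent=5 cost=11; rewire 15→19 (14<16)
24. q=(12,10) nearest=17 d=5 new=(11,7) → add node 20 parent=17 cost=10
25. q=(5,29) nearest=12 d=9 new=(5,22) → blocked by [4,7]×[21,23], reject
26. q=(5,10) nearest=5 d=1 new=(5,10) → add node 21 parent=5 cost=11
27. q=(6,34) nearest=12 d=14 new=(6,22) → blocked by [4,7]×[21,23], reject
28. q=(17,40) nearest=12 d=20 new=(8,22) → blocked by [4,7]×[21,23], reject

Rewire events: 1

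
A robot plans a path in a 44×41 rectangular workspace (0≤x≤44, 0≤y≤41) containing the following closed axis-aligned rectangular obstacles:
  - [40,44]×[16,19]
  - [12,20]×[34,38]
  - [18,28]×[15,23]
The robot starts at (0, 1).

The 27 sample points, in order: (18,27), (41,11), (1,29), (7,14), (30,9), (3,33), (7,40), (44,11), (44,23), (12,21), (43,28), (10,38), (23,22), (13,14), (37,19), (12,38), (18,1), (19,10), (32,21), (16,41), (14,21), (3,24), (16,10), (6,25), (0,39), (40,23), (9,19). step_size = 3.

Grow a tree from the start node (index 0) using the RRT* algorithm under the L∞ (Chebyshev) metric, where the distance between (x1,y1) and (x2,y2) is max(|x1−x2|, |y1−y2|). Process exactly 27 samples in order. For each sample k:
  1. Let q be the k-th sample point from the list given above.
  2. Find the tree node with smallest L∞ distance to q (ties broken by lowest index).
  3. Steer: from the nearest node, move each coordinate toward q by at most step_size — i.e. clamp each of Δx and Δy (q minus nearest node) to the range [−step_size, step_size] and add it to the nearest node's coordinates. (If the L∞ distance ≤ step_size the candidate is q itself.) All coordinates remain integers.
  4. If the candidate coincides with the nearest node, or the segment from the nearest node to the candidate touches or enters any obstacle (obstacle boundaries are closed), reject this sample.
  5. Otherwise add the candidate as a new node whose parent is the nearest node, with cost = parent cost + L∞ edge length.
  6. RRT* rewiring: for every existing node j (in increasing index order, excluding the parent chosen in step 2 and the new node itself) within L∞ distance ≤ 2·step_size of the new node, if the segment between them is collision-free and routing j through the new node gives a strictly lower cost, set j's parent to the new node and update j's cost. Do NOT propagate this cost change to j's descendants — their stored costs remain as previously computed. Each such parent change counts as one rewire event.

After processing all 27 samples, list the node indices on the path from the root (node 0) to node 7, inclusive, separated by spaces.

1. q=(18,27) nearest=0 d=26 new=(3,4) → add node 1 parent=0 cost=3
2. q=(41,11) nearest=1 d=38 new=(6,7) → add node 2 parent=1 cost=6
3. q=(1,29) nearest=2 d=22 new=(3,10) → add node 3 parent=2 cost=9
4. q=(7,14) nearest=3 d=4 new=(6,13) → add node 4 parent=3 cost=12
5. q=(30,9) nearest=2 d=24 new=(9,9) → add node 5 parent=2 cost=9
6. q=(3,33) nearest=4 d=20 new=(3,16) → add node 6 parent=4 cost=15
7. q=(7,40) nearest=6 d=24 new=(6,19) → add node 7 parent=6 cost=18
8. q=(44,11) nearest=5 d=35 new=(12,11) → add node 8 parent=5 cost=12
9. q=(44,23) nearest=8 d=32 new=(15,14) → add node 9 parent=8 cost=15
10. q=(12,21) nearest=7 d=6 new=(9,21) → add node 10 parent=7 cost=21
11. q=(43,28) nearest=9 d=28 new=(18,17) → blocked by [18,28]×[15,23], reject
12. q=(10,38) nearest=10 d=17 new=(10,24) → add node 11 parent=10 cost=24
13. q=(23,22) nearest=9 d=8 new=(18,17) → blocked by [18,28]×[15,23], reject
14. q=(13,14) nearest=9 d=2 new=(13,14) → add node 12 parent=9 cost=17
15. q=(37,19) nearest=9 d=22 new=(18,17) → blocked by [18,28]×[15,23], reject
16. q=(12,38) nearest=11 d=14 new=(12,27) → add node 13 parent=11 cost=27
17. q=(18,1) nearest=5 d=9 new=(12,6) → add node 14 parent=5 cost=12
18. q=(19,10) nearest=9 d=4 new=(18,11) → add node 15 parent=9 cost=18
19. q=(32,21) nearest=15 d=14 new=(21,14) → add node 16 parent=15 cost=21
20. q=(16,41) nearest=13 d=14 new=(15,30) → add node 17 parent=13 cost=30
21. q=(14,21) nearest=11 d=4 new=(13,21) → add node 18 parent=11 cost=27
22. q=(3,24) nearest=7 d=5 new=(3,22) → add node 19 parent=7 cost=21
23. q=(16,10) nearest=15 d=2 new=(16,10) → add node 20 parent=15 cost=20
24. q=(6,25) nearest=19 d=3 new=(6,25) → add node 21 parent=19 cost=24
25. q=(0,39) nearest=13 d=12 new=(9,30) → add node 22 parent=13 cost=30
26. q=(40,23) nearest=16 d=19 new=(24,17) → blocked by [18,28]×[15,23], reject
27. q=(9,19) nearest=10 d=2 new=(9,19) → add node 23 parent=10 cost=23

Path: 0 1 2 3 4 6 7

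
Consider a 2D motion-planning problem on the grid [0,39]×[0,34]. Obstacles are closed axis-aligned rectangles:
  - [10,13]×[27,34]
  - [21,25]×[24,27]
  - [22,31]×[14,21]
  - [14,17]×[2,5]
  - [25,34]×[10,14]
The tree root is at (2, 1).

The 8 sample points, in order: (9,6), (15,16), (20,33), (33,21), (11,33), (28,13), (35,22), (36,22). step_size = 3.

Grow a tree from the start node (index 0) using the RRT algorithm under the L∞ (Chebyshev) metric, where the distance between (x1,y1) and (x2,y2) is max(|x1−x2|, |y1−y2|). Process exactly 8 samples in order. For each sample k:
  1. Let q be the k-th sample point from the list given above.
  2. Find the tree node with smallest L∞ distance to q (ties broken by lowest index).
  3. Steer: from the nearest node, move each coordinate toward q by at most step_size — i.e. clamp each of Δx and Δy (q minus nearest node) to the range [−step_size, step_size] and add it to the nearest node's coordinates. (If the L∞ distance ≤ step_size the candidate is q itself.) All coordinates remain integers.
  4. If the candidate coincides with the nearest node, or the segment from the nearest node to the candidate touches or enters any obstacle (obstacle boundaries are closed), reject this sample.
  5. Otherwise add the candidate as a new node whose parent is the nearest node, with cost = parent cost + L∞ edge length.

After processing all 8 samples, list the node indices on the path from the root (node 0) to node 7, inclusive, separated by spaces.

Path: 0 1 2 3 4 6 7

1. q=(9,6) nearest=0 d=7 new=(5,4) → add node 1 parent=0 cost=3
2. q=(15,16) nearest=1 d=12 new=(8,7) → add node 2 parent=1 cost=6
3. q=(20,33) nearest=2 d=26 new=(11,10) → add node 3 parent=2 cost=9
4. q=(33,21) nearest=3 d=22 new=(14,13) → add node 4 parent=3 cost=12
5. q=(11,33) nearest=4 d=20 new=(11,16) → add node 5 parent=4 cost=15
6. q=(28,13) nearest=4 d=14 new=(17,13) → add node 6 parent=4 cost=15
7. q=(35,22) nearest=6 d=18 new=(20,16) → add node 7 parent=6 cost=18
8. q=(36,22) nearest=7 d=16 new=(23,19) → blocked by [22,31]×[14,21], reject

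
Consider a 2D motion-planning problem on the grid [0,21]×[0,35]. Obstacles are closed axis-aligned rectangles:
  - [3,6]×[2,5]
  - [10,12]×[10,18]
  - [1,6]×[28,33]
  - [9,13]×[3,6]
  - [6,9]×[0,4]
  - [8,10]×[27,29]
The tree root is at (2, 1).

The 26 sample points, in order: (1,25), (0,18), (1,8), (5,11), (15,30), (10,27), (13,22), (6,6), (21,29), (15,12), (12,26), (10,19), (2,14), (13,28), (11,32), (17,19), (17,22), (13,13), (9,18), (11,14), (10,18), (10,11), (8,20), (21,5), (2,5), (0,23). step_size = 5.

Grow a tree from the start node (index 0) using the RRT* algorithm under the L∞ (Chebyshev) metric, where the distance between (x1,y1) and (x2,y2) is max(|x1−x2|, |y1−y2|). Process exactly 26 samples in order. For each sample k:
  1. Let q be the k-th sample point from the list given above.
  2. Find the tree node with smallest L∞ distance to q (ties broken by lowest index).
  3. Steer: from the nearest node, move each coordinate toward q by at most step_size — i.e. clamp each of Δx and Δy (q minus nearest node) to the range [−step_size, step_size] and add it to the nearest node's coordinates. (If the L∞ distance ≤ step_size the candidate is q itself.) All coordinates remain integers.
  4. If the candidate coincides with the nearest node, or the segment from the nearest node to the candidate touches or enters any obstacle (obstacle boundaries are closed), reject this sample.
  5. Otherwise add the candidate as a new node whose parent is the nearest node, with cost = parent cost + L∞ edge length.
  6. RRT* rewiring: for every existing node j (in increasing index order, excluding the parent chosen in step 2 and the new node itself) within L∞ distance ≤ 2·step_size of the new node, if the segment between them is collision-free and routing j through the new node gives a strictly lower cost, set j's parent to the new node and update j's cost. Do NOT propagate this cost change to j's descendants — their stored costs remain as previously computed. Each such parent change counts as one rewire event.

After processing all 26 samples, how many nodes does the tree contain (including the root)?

1. q=(1,25) nearest=0 d=24 new=(1,6) → add node 1 parent=0 cost=5
2. q=(0,18) nearest=1 d=12 new=(0,11) → add node 2 parent=1 cost=10
3. q=(1,8) nearest=1 d=2 new=(1,8) → add node 3 parent=1 cost=7
4. q=(5,11) nearest=3 d=4 new=(5,11) → add node 4 parent=3 cost=11
5. q=(15,30) nearest=2 d=19 new=(5,16) → add node 5 parent=2 cost=15
6. q=(10,27) nearest=5 d=11 new=(10,21) → add node 6 parent=5 cost=20
7. q=(13,22) nearest=6 d=3 new=(13,22) → add node 7 parent=6 cost=23
8. q=(6,6) nearest=0 d=5 new=(6,6) → blocked by [3,6]×[2,5], reject
9. q=(21,29) nearest=7 d=8 new=(18,27) → add node 8 parent=7 cost=28
10. q=(15,12) nearest=6 d=9 new=(15,16) → add node 9 parent=6 cost=25
11. q=(12,26) nearest=7 d=4 new=(12,26) → add node 10 parent=7 cost=27
12. q=(10,19) nearest=6 d=2 new=(10,19) → add node 11 parent=6 cost=22
13. q=(2,14) nearest=2 d=3 new=(2,14) → add node 12 parent=2 cost=13; rewire 11→12 (21<22)
14. q=(13,28) nearest=10 d=2 new=(13,28) → add node 13 parent=10 cost=29
15. q=(11,32) nearest=13 d=4 new=(11,32) → add node 14 parent=13 cost=33
16. q=(17,19) nearest=9 d=3 new=(17,19) → add node 15 parent=9 cost=28
17. q=(17,22) nearest=15 d=3 new=(17,22) → add node 16 parent=15 cost=31
18. q=(13,13) nearest=9 d=3 new=(13,13) → add node 17 parent=9 cost=28
19. q=(9,18) nearest=11 d=1 new=(9,18) → add node 18 parent=11 cost=22; rewire 16→18 (30<31)
20. q=(11,14) nearest=17 d=2 new=(11,14) → blocked by [10,12]×[10,18], reject
21. q=(10,18) nearest=11 d=1 new=(10,18) → blocked by [10,12]×[10,18], reject
22. q=(10,11) nearest=17 d=3 new=(10,11) → blocked by [10,12]×[10,18], reject
23. q=(8,20) nearest=6 d=2 new=(8,20) → add node 19 parent=6 cost=22
24. q=(21,5) nearest=17 d=8 new=(18,8) → add node 20 parent=17 cost=33
25. q=(2,5) nearest=1 d=1 new=(2,5) → add node 21 parent=1 cost=6
26. q=(0,23) nearest=5 d=7 new=(0,21) → add node 22 parent=5 cost=20

Node count: 23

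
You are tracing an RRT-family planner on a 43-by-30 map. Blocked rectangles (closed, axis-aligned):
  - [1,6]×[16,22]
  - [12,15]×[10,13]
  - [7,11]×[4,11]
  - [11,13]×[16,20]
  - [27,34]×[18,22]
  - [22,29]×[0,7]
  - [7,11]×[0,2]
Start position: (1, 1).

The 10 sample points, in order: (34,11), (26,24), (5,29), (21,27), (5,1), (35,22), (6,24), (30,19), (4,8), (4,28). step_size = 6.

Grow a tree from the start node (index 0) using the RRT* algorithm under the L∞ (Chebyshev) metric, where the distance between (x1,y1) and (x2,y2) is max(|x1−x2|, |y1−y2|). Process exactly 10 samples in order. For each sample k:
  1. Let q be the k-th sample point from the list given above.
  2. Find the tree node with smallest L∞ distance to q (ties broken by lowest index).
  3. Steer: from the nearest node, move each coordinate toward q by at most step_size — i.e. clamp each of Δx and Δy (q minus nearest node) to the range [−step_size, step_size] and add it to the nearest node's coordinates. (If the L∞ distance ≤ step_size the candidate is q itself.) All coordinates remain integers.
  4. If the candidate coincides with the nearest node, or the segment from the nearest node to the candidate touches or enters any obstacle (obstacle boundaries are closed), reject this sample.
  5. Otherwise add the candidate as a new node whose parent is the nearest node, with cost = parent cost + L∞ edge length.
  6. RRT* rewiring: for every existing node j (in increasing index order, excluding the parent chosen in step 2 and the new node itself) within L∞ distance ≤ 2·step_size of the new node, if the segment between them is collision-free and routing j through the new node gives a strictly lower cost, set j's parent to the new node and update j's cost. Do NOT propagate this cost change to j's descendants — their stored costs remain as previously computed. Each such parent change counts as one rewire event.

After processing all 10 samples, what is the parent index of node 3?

Parent of node 3: 1

1. q=(34,11) nearest=0 d=33 new=(7,7) → blocked by [7,11]×[4,11], reject
2. q=(26,24) nearest=0 d=25 new=(7,7) → blocked by [7,11]×[4,11], reject
3. q=(5,29) nearest=0 d=28 new=(5,7) → add node 1 parent=0 cost=6
4. q=(21,27) nearest=1 d=20 new=(11,13) → blocked by [7,11]×[4,11], reject
5. q=(5,1) nearest=0 d=4 new=(5,1) → add node 2 parent=0 cost=4
6. q=(35,22) nearest=1 d=30 new=(11,13) → blocked by [7,11]×[4,11], reject
7. q=(6,24) nearest=1 d=17 new=(6,13) → add node 3 parent=1 cost=12
8. q=(30,19) nearest=3 d=24 new=(12,19) → blocked by [11,13]×[16,20], reject
9. q=(4,8) nearest=1 d=1 new=(4,8) → add node 4 parent=1 cost=7
10. q=(4,28) nearest=3 d=15 new=(4,19) → blocked by [1,6]×[16,22], reject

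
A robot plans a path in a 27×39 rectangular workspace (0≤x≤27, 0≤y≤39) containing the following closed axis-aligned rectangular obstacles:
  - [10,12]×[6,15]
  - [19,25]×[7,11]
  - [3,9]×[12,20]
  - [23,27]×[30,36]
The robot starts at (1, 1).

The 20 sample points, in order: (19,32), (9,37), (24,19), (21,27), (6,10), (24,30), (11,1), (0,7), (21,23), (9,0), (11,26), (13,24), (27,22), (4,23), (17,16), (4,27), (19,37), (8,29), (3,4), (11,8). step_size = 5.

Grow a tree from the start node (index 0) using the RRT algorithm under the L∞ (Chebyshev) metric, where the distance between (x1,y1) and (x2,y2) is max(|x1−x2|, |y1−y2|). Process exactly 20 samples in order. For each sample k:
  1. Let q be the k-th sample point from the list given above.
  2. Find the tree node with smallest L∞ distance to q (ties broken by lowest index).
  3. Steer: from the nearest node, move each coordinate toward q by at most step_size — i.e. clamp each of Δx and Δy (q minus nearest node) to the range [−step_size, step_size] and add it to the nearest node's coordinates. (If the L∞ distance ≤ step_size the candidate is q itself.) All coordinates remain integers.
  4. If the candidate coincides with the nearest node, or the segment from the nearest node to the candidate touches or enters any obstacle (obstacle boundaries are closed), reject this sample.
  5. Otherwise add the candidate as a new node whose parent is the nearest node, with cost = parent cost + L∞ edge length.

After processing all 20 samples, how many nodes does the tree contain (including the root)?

Node count: 8

1. q=(19,32) nearest=0 d=31 new=(6,6) → add node 1 parent=0 cost=5
2. q=(9,37) nearest=1 d=31 new=(9,11) → add node 2 parent=1 cost=10
3. q=(24,19) nearest=2 d=15 new=(14,16) → blocked by [10,12]×[6,15], reject
4. q=(21,27) nearest=2 d=16 new=(14,16) → blocked by [10,12]×[6,15], reject
5. q=(6,10) nearest=2 d=3 new=(6,10) → add node 3 parent=2 cost=13
6. q=(24,30) nearest=2 d=19 new=(14,16) → blocked by [10,12]×[6,15], reject
7. q=(11,1) nearest=1 d=5 new=(11,1) → add node 4 parent=1 cost=10
8. q=(0,7) nearest=0 d=6 new=(0,6) → add node 5 parent=0 cost=5
9. q=(21,23) nearest=2 d=12 new=(14,16) → blocked by [10,12]×[6,15], reject
10. q=(9,0) nearest=4 d=2 new=(9,0) → add node 6 parent=4 cost=12
11. q=(11,26) nearest=2 d=15 new=(11,16) → blocked by [10,12]×[6,15], reject
12. q=(13,24) nearest=2 d=13 new=(13,16) → blocked by [10,12]×[6,15], reject
13. q=(27,22) nearest=2 d=18 new=(14,16) → blocked by [10,12]×[6,15], reject
14. q=(4,23) nearest=2 d=12 new=(4,16) → blocked by [3,9]×[12,20], reject
15. q=(17,16) nearest=2 d=8 new=(14,16) → blocked by [10,12]×[6,15], reject
16. q=(4,27) nearest=2 d=16 new=(4,16) → blocked by [3,9]×[12,20], reject
17. q=(19,37) nearest=2 d=26 new=(14,16) → blocked by [10,12]×[6,15], reject
18. q=(8,29) nearest=2 d=18 new=(8,16) → blocked by [3,9]×[12,20], reject
19. q=(3,4) nearest=0 d=3 new=(3,4) → add node 7 parent=0 cost=3
20. q=(11,8) nearest=2 d=3 new=(11,8) → blocked by [10,12]×[6,15], reject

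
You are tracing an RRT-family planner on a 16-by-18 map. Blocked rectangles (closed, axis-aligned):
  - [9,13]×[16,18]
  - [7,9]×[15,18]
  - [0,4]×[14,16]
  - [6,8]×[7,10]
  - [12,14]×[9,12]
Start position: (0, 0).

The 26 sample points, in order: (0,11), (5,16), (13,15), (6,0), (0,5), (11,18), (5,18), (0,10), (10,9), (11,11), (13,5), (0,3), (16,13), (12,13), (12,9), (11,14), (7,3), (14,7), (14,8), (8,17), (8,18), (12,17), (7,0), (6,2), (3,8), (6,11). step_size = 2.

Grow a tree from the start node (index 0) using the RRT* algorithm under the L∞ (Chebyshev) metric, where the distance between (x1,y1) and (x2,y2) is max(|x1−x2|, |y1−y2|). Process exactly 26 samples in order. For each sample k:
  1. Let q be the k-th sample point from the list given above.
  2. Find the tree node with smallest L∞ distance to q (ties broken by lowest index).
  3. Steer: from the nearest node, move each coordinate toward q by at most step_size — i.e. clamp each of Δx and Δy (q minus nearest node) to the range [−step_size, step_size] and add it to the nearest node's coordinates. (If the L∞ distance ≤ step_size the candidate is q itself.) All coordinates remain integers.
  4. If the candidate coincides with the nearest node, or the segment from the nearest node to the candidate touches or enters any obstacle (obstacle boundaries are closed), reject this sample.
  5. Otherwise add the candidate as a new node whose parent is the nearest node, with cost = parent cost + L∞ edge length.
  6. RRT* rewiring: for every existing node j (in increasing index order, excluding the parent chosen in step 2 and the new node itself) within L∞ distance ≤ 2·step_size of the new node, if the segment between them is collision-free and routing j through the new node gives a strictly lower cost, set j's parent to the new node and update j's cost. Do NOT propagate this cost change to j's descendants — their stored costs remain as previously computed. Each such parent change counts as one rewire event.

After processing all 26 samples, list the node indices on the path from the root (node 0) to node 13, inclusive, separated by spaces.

1. q=(0,11) nearest=0 d=11 new=(0,2) → add node 1 parent=0 cost=2
2. q=(5,16) nearest=1 d=14 new=(2,4) → add node 2 parent=1 cost=4
3. q=(13,15) nearest=2 d=11 new=(4,6) → add node 3 parent=2 cost=6
4. q=(6,0) nearest=2 d=4 new=(4,2) → add node 4 parent=2 cost=6
5. q=(0,5) nearest=2 d=2 new=(0,5) → add node 5 parent=2 cost=6
6. q=(11,18) nearest=3 d=12 new=(6,8) → blocked by [6,8]×[7,10], reject
7. q=(5,18) nearest=3 d=12 new=(5,8) → add node 6 parent=3 cost=8
8. q=(0,10) nearest=3 d=4 new=(2,8) → add node 7 parent=3 cost=8
9. q=(10,9) nearest=6 d=5 new=(7,9) → blocked by [6,8]×[7,10], reject
10. q=(11,11) nearest=6 d=6 new=(7,10) → blocked by [6,8]×[7,10], reject
11. q=(13,5) nearest=6 d=8 new=(7,6) → blocked by [6,8]×[7,10], reject
12. q=(0,3) nearest=1 d=1 new=(0,3) → add node 8 parent=1 cost=3; rewire 5→8 (5<6)
13. q=(16,13) nearest=6 d=11 new=(7,10) → blocked by [6,8]×[7,10], reject
14. q=(12,13) nearest=6 d=7 new=(7,10) → blocked by [6,8]×[7,10], reject
15. q=(12,9) nearest=6 d=7 new=(7,9) → blocked by [6,8]×[7,10], reject
16. q=(11,14) nearest=6 d=6 new=(7,10) → blocked by [6,8]×[7,10], reject
17. q=(7,3) nearest=3 d=3 new=(6,4) → add node 9 parent=3 cost=8
18. q=(14,7) nearest=9 d=8 new=(8,6) → add node 10 parent=9 cost=10
19. q=(14,8) nearest=10 d=6 new=(10,8) → add node 11 parent=10 cost=12
20. q=(8,17) nearest=6 d=9 new=(7,10) → blocked by [6,8]×[7,10], reject
21. q=(8,18) nearest=6 d=10 new=(7,10) → blocked by [6,8]×[7,10], reject
22. q=(12,17) nearest=6 d=9 new=(7,10) → blocked by [6,8]×[7,10], reject
23. q=(7,0) nearest=4 d=3 new=(6,0) → add node 12 parent=4 cost=8
24. q=(6,2) nearest=4 d=2 new=(6,2) → add node 13 parent=4 cost=8
25. q=(3,8) nearest=7 d=1 new=(3,8) → add node 14 parent=7 cost=9
26. q=(6,11) nearest=6 d=3 new=(6,10) → blocked by [6,8]×[7,10], reject

Path: 0 1 2 4 13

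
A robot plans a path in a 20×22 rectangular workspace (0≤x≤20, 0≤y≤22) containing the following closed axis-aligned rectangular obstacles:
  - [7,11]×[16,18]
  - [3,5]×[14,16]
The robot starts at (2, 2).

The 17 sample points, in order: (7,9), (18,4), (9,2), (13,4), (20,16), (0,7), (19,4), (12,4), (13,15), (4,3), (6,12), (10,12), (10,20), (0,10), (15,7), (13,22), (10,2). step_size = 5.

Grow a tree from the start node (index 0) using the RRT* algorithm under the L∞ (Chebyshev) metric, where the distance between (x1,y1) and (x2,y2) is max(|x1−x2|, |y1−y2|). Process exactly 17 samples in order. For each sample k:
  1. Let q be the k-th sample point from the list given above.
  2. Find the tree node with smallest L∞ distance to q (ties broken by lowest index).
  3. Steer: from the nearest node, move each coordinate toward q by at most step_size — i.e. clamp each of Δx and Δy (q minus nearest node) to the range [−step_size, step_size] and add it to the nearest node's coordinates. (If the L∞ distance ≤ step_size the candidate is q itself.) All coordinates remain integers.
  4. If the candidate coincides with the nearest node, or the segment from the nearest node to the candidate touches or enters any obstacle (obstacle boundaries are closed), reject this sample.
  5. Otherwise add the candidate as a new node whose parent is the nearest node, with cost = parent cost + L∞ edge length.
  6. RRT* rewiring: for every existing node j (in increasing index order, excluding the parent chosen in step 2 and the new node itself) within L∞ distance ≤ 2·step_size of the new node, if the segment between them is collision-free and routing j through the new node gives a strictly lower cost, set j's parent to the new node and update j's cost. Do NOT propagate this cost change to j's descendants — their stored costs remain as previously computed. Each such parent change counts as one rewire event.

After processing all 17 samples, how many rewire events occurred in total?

1. q=(7,9) nearest=0 d=7 new=(7,7) → add node 1 parent=0 cost=5
2. q=(18,4) nearest=1 d=11 new=(12,4) → add node 2 parent=1 cost=10
3. q=(9,2) nearest=2 d=3 new=(9,2) → add node 3 parent=2 cost=13
4. q=(13,4) nearest=2 d=1 new=(13,4) → add node 4 parent=2 cost=11
5. q=(20,16) nearest=2 d=12 new=(17,9) → add node 5 parent=2 cost=15
6. q=(0,7) nearest=0 d=5 new=(0,7) → add node 6 parent=0 cost=5
7. q=(19,4) nearest=5 d=5 new=(19,4) → add node 7 parent=5 cost=20
8. q=(12,4) nearest=2 d=0 → coincident, reject
9. q=(13,15) nearest=5 d=6 new=(13,14) → add node 8 parent=5 cost=20
10. q=(4,3) nearest=0 d=2 new=(4,3) → add node 9 parent=0 cost=2; rewire 3→9 (7<13)
11. q=(6,12) nearest=1 d=5 new=(6,12) → add node 10 parent=1 cost=10; rewire 8→10 (17<20)
12. q=(10,12) nearest=8 d=3 new=(10,12) → add node 11 parent=8 cost=20
13. q=(10,20) nearest=8 d=6 new=(10,19) → blocked by [7,11]×[16,18], reject
14. q=(0,10) nearest=6 d=3 new=(0,10) → add node 12 parent=6 cost=8; rewire 11→12 (18<20)
15. q=(15,7) nearest=5 d=2 new=(15,7) → add node 13 parent=5 cost=17
16. q=(13,22) nearest=8 d=8 new=(13,19) → add node 14 parent=8 cost=22
17. q=(10,2) nearest=3 d=1 new=(10,2) → add node 15 parent=3 cost=8; rewire 7→15 (17<20); rewire 13→15 (13<17)

Rewire events: 5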